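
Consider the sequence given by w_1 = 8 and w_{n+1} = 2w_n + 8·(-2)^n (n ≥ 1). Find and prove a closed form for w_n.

Claim: w_n = 2·2^n − 2·(-2)^n.

Base case: w_1 = 8, and 2·2^1 − 2·(-2)^1 = 4 + 4 = 8.
Assume w_j = 2·2^j − 2·(-2)^j for some j ≥ 1.
Then w_{j+1} = 2w_j + 8·(-2)^j = 2·(2·2^j − 2·(-2)^j) + 8·(-2)^j = 2·2^{j+1} − 4·(-2)^j + 8·(-2)^j = 2·2^{j+1} + 4·(-2)^j = 2·2^{j+1} − 2·(-2)^{j+1}.
By induction, w_n = 2·2^n − 2·(-2)^n for all n ≥ 1.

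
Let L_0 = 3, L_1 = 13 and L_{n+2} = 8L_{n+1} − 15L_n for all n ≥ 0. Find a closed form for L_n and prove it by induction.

Claim: L_n = 2·5^n + 3^n.

Base cases: L_0 = 3 and 2·5^0 + 3^0 = 3; L_1 = 13 and 2·5^1 + 3^1 = 13.
Assume L_j = 2·5^j + 3^j for all 0 ≤ j ≤ r, where r ≥ 1.
Then L_{r+1} = 8L_r − 15L_{r−1} = 8·(2·5^r + 3^r) − 15·(2·5^{r−1} + 3^{r−1}) = 2·(8·5 − 15)5^{r−1} + (8·3 − 15)3^{r−1} = 50·5^{r−1} + 9·3^{r−1} = 2·5^{r+1} + 3^{r+1}.
This completes the inductive step, so L_n = 2·5^n + 3^n for all n ≥ 0.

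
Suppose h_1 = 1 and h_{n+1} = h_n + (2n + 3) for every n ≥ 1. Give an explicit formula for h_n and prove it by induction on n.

Claim: h_n = n^2 + 2n − 2.

Base case: h_1 = 1, and 1^2 + 2·1 − 2 = 1.
Assume h_r = r^2 + 2r − 2.
Then h_{r+1} = h_r + (2r + 3) = (r^2 + 2r − 2) + (2r + 3) = r^2 + 4r + 1,
and (r+1)^2 + 2·(r+1) − 2 = r^2 + 4r + 1.
This completes the inductive step, so h_n = n^2 + 2n − 2 for all n ≥ 1.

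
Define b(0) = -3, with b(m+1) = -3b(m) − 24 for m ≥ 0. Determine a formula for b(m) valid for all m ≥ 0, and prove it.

Claim: b(m) = 3·(-3)^m − 6.

Base case: b(0) = -3, and 3·(-3)^0 − 6 = 3 − 6 = -3.
Assume b(r) = 3·(-3)^r − 6 for some r ≥ 0.
Then b(r+1) = -3b(r) − 24 = -3·(3·(-3)^r − 6) − 24 = -9·(-3)^r + 18 − 24 = 3·(-3)^{r+1} − 6.
This completes the inductive step, so b(m) = 3·(-3)^m − 6 for all m ≥ 0.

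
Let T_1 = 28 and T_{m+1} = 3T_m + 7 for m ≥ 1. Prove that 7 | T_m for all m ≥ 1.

Base case: T_1 = 28 = 7·4, so 7 | T_1.
Assume 7 | T_r, so T_r = 7t for some integer t.
Then T_{r+1} = 3T_r + 7 = 3·(7t) + 7 = 7(3t + 1), so 7 | T_{r+1}.
Hence 7 | T_m for every m ≥ 1, by induction.

7 | T_m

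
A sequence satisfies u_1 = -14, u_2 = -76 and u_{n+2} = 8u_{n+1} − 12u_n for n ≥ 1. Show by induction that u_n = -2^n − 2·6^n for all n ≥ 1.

Base cases: u_1 = -14 and -2^1 − 2·6^1 = -14; u_2 = -76 and -2^2 − 2·6^2 = -76.
Assume u_j = -2^j − 2·6^j for all 1 ≤ j ≤ r, where r ≥ 2.
Then u_{r+1} = 8u_r − 12u_{r−1} = 8·(-2^r − 2·6^r) − 12·(-2^{r−1} − 2·6^{r−1}) = -(8·2 − 12)2^{r−1} − 2·(8·6 − 12)6^{r−1} = -4·2^{r−1} − 72·6^{r−1} = -2^{r+1} − 2·6^{r+1}.
Hence u_n = -2^n − 2·6^n for every n ≥ 1, by strong induction.

u_n = -2^n − 2·6^n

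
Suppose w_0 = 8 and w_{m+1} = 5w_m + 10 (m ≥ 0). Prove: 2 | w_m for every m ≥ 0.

Base case: w_0 = 8 = 2·4, so 2 | w_0.
Assume 2 | w_k, so w_k = 2t for some integer t.
Then w_{k+1} = 5w_k + 10 = 5·(2t) + 10 = 2(5t + 5), so 2 | w_{k+1}.
This completes the inductive step, so 2 | w_m for all m ≥ 0.

2 | w_m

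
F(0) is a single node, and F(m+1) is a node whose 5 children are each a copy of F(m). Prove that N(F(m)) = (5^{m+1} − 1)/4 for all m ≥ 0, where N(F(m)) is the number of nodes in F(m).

Base case: N(F(0)) = 1, and (5^{0+1} − 1)/4 = 1.
Assume N(F(r)) = (5^{r+1} − 1)/4.
Then N(F(r+1)) = 1 + 5N(F(r)) = 1 + 5·(5^{r+1} − 1)/4 = 1 + (5^{r+2} − 5)/4 = (4 + 5^{r+2} − 5)/4 = (5^{r+2} − 1)/4.
So the formula holds for r+1, and by induction N(F(m)) = (5^{m+1} − 1)/4 for all m ≥ 0.

N(F(m)) = (5^{m+1} − 1)/4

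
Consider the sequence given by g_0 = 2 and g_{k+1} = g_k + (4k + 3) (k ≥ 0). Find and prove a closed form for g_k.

Claim: g_k = 2k^2 + k + 2.

Base case: g_0 = 2, and 2·0^2 + 0 + 2 = 2.
Assume g_r = 2r^2 + r + 2.
Then g_{r+1} = g_r + (4r + 3) = (2r^2 + r + 2) + (4r + 3) = 2r^2 + 5r + 5,
and 2·(r+1)^2 + (r+1) + 2 = 2r^2 + 5r + 5.
Hence g_k = 2k^2 + k + 2 for every k ≥ 0, by induction.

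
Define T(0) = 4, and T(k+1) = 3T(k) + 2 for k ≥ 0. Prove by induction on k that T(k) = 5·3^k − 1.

Base case: T(0) = 4, and 5·3^0 − 1 = 5 − 1 = 4.
Assume T(m) = 5·3^m − 1 for some m ≥ 0.
Then T(m+1) = 3T(m) + 2 = 3·(5·3^m − 1) + 2 = 15·3^m − 3 + 2 = 5·3^{m+1} − 1.
This completes the inductive step, so T(k) = 5·3^k − 1 for all k ≥ 0.

T(k) = 5·3^k − 1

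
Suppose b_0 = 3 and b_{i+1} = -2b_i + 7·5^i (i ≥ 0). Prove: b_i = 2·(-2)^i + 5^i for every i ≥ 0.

Base case: b_0 = 3, and 2·(-2)^0 + 5^0 = 2 + 1 = 3.
Assume b_j = 2·(-2)^j + 5^j for some j ≥ 0.
Then b_{j+1} = -2b_j + 7·5^j = -2·(2·(-2)^j + 5^j) + 7·5^j = 2·(-2)^{j+1} − 2·5^j + 7·5^j = 2·(-2)^{j+1} + 5·5^j = 2·(-2)^{j+1} + 5^{j+1}.
Hence b_i = 2·(-2)^i + 5^i for every i ≥ 0, by induction.

b_i = 2·(-2)^i + 5^i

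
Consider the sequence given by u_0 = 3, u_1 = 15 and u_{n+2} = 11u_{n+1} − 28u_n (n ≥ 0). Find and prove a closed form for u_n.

Claim: u_n = 2·4^n + 7^n.

Base cases: u_0 = 3 and 2·4^0 + 7^0 = 3; u_1 = 15 and 2·4^1 + 7^1 = 15.
Assume u_j = 2·4^j + 7^j for all 0 ≤ j ≤ r, where r ≥ 1.
Then u_{r+1} = 11u_r − 28u_{r−1} = 11·(2·4^r + 7^r) − 28·(2·4^{r−1} + 7^{r−1}) = 2·(11·4 − 28)4^{r−1} + (11·7 − 28)7^{r−1} = 32·4^{r−1} + 49·7^{r−1} = 2·4^{r+1} + 7^{r+1}.
By strong induction, u_n = 2·4^n + 7^n for all n ≥ 0.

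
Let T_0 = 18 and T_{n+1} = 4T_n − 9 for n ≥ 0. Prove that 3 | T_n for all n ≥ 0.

Base case: T_0 = 18 = 3·6, so 3 | T_0.
Assume 3 | T_k, so T_k = 3t for some integer t.
Then T_{k+1} = 4T_k − 9 = 4·(3t) − 9 = 3(4t − 3), so 3 | T_{k+1}.
So the property holds for k+1, and by induction 3 | T_n for all n ≥ 0.

3 | T_n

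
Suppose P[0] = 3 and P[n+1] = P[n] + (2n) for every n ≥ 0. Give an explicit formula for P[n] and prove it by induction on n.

Claim: P[n] = n^2 − n + 3.

Base case: P[0] = 3, and 0^2 − 0 + 3 = 3.
Assume P[k] = k^2 − k + 3.
Then P[k+1] = P[k] + (2k) = (k^2 − k + 3) + (2k) = k^2 + k + 3,
and (k+1)^2 − (k+1) + 3 = k^2 + k + 3.
Hence P[n] = n^2 − n + 3 for every n ≥ 0, by induction.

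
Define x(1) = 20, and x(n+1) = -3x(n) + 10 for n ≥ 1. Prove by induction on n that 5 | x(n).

Base case: x(1) = 20 = 5·4, so 5 | x(1).
Assume 5 | x(m), so x(m) = 5t for some integer t.
Then x(m+1) = -3x(m) + 10 = -3·(5t) + 10 = 5(-3t + 2), so 5 | x(m+1).
This completes the inductive step, so 5 | x(n) for all n ≥ 1.

5 | x(n)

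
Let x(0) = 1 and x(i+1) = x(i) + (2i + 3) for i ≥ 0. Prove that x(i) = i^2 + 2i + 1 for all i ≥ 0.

Base case: x(0) = 1, and 0^2 + 2·0 + 1 = 1.
Assume x(j) = j^2 + 2j + 1.
Then x(j+1) = x(j) + (2j + 3) = (j^2 + 2j + 1) + (2j + 3) = j^2 + 4j + 4,
and (j+1)^2 + 2·(j+1) + 1 = j^2 + 4j + 4.
This completes the inductive step, so x(i) = i^2 + 2i + 1 for all i ≥ 0.

x(i) = i^2 + 2i + 1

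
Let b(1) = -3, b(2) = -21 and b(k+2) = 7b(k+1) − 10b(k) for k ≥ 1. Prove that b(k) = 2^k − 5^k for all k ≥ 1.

Base cases: b(1) = -3 and 2^1 − 5^1 = -3; b(2) = -21 and 2^2 − 5^2 = -21.
Assume b(i) = 2^i − 5^i for all 1 ≤ i ≤ j, where j ≥ 2.
Then b(j+1) = 7b(j) − 10b(j−1) = 7·(2^j − 5^j) − 10·(2^{j−1} − 5^{j−1}) = (7·2 − 10)2^{j−1} − (7·5 − 10)5^{j−1} = 4·2^{j−1} − 25·5^{j−1} = 2^{j+1} − 5^{j+1}.
So the formula holds for j+1, and by strong induction b(k) = 2^k − 5^k for all k ≥ 1.

b(k) = 2^k − 5^k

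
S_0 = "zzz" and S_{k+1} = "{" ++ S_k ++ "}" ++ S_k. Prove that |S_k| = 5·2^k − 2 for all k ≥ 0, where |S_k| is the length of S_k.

Base case: |S_0| = 3, and 5·2^0 − 2 = 3.
Assume |S_m| = 5·2^m − 2.
Then |S_{m+1}| = 1 + |S_m| + 1 + |S_m| = 2|S_m| + 2 = 2(5·2^m − 2) + 2 = 5·2^{m+1} − 4 + 2 = 5·2^{m+1} − 2.
This completes the inductive step, so |S_k| = 5·2^k − 2 for all k ≥ 0.

|S_k| = 5·2^k − 2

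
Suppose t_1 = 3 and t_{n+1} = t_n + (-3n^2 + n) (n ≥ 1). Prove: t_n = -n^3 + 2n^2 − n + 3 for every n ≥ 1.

Base case: t_1 = 3, and -1^3 + 2·1^2 − 1 + 3 = 3.
Assume t_k = -k^3 + 2k^2 − k + 3.
Then t_{k+1} = t_k + (-3k^2 + k) = (-k^3 + 2k^2 − k + 3) + (-3k^2 + k) = -k^3 − k^2 + 3,
and -(k+1)^3 + 2·(k+1)^2 − (k+1) + 3 = -k^3 − k^2 + 3.
This completes the inductive step, so t_n = -n^3 + 2n^2 − n + 3 for all n ≥ 1.

t_n = -n^3 + 2n^2 − n + 3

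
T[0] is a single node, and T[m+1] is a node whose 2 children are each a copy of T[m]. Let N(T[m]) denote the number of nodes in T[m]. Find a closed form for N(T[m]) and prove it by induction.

Claim: N(T[m]) = 2^{m+1} − 1.

Base case: N(T[0]) = 1, and 2^{0+1} − 1 = 1.
Assume N(T[r]) = 2^{r+1} − 1.
Then N(T[r+1]) = 1 + 2N(T[r]) = 1 + 2(2^{r+1} − 1) = 2^{r+2} − 2 + 1 = 2^{r+2} − 1.
So the formula holds for r+1, and by induction N(T[m]) = 2^{m+1} − 1 for all m ≥ 0.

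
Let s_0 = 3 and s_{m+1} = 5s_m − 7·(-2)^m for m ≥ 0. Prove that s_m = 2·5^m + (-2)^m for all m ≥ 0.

Base case: s_0 = 3, and 2·5^0 + (-2)^0 = 2 + 1 = 3.
Assume s_k = 2·5^k + (-2)^k for some k ≥ 0.
Then s_{k+1} = 5s_k − 7·(-2)^k = 5·(2·5^k + (-2)^k) − 7·(-2)^k = 2·5^{k+1} + 5·(-2)^k − 7·(-2)^k = 2·5^{k+1} − 2·(-2)^k = 2·5^{k+1} + (-2)^{k+1}.
So the formula holds for k+1, and by induction s_m = 2·5^m + (-2)^m for all m ≥ 0.

s_m = 2·5^m + (-2)^m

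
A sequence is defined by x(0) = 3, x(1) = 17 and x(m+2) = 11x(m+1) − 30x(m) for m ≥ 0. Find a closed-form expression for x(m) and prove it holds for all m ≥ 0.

Claim: x(m) = 2·6^m + 5^m.

Base cases: x(0) = 3 and 2·6^0 + 5^0 = 3; x(1) = 17 and 2·6^1 + 5^1 = 17.
Assume x(j) = 2·6^j + 5^j for all 0 ≤ j ≤ r, where r ≥ 1.
Then x(r+1) = 11x(r) − 30x(r−1) = 11·(2·6^r + 5^r) − 30·(2·6^{r−1} + 5^{r−1}) = 2·(11·6 − 30)6^{r−1} + (11·5 − 30)5^{r−1} = 72·6^{r−1} + 25·5^{r−1} = 2·6^{r+1} + 5^{r+1}.
So the formula holds for r+1, and by strong induction x(m) = 2·6^m + 5^m for all m ≥ 0.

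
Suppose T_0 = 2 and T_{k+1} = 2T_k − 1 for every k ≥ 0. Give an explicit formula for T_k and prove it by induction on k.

Claim: T_k = 2^k + 1.

Base case: T_0 = 2, and 2^0 + 1 = 1 + 1 = 2.
Assume T_m = 2^m + 1 for some m ≥ 0.
Then T_{m+1} = 2T_m − 1 = 2·(2^m + 1) − 1 = 2^{m+1} + 2 − 1 = 2^{m+1} + 1.
Hence T_k = 2^k + 1 for every k ≥ 0, by induction.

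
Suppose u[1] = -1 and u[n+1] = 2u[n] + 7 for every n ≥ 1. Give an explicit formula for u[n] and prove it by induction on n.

Claim: u[n] = 3·2^n − 7.

Base case: u[1] = -1, and 3·2^1 − 7 = 6 − 7 = -1.
Assume u[j] = 3·2^j − 7 for some j ≥ 1.
Then u[j+1] = 2u[j] + 7 = 2·(3·2^j − 7) + 7 = 6·2^j − 14 + 7 = 3·2^{j+1} − 7.
So the formula holds for j+1, and by induction u[n] = 3·2^n − 7 for all n ≥ 1.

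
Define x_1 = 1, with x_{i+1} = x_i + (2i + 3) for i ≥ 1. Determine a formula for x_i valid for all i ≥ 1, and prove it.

Claim: x_i = i^2 + 2i − 2.

Base case: x_1 = 1, and 1^2 + 2·1 − 2 = 1.
Assume x_k = k^2 + 2k − 2.
Then x_{k+1} = x_k + (2k + 3) = (k^2 + 2k − 2) + (2k + 3) = k^2 + 4k + 1,
and (k+1)^2 + 2·(k+1) − 2 = k^2 + 4k + 1.
By induction, x_i = i^2 + 2i − 2 for all i ≥ 1.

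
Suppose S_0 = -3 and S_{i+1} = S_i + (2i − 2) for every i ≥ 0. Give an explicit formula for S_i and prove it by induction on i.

Claim: S_i = i^2 − 3i − 3.

Base case: S_0 = -3, and 0^2 − 3·0 − 3 = -3.
Assume S_r = r^2 − 3r − 3.
Then S_{r+1} = S_r + (2r − 2) = (r^2 − 3r − 3) + (2r − 2) = r^2 − r − 5,
and (r+1)^2 − 3·(r+1) − 3 = r^2 − r − 5.
By induction, S_i = i^2 − 3i − 3 for all i ≥ 0.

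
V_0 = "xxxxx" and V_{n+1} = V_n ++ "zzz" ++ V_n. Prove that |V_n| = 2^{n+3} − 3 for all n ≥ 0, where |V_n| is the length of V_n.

Base case: |V_0| = 5, and 2^{0+3} − 3 = 5.
Assume |V_m| = 2^{m+3} − 3.
Then |V_{m+1}| = |V_m| + 3 + |V_m| = 2|V_m| + 3 = 2(2^{m+3} − 3) + 3 = 2^{m+1+3} − 6 + 3 = 2^{m+1+3} − 3.
By induction, |V_n| = 2^{n+3} − 3 for all n ≥ 0.

|V_n| = 2^{n+3} − 3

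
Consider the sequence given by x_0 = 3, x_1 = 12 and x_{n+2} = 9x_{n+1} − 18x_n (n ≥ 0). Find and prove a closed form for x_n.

Claim: x_n = 2·3^n + 6^n.

Base cases: x_0 = 3 and 2·3^0 + 6^0 = 3; x_1 = 12 and 2·3^1 + 6^1 = 12.
Assume x_j = 2·3^j + 6^j for all 0 ≤ j ≤ k, where k ≥ 1.
Then x_{k+1} = 9x_k − 18x_{k−1} = 9·(2·3^k + 6^k) − 18·(2·3^{k−1} + 6^{k−1}) = 2·(9·3 − 18)3^{k−1} + (9·6 − 18)6^{k−1} = 18·3^{k−1} + 36·6^{k−1} = 2·3^{k+1} + 6^{k+1}.
By strong induction, x_n = 2·3^n + 6^n for all n ≥ 0.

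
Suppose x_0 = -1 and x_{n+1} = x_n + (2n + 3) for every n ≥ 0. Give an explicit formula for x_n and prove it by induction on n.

Claim: x_n = n^2 + 2n − 1.

Base case: x_0 = -1, and 0^2 + 2·0 − 1 = -1.
Assume x_r = r^2 + 2r − 1.
Then x_{r+1} = x_r + (2r + 3) = (r^2 + 2r − 1) + (2r + 3) = r^2 + 4r + 2,
and (r+1)^2 + 2·(r+1) − 1 = r^2 + 4r + 2.
Hence x_n = n^2 + 2n − 1 for every n ≥ 0, by induction.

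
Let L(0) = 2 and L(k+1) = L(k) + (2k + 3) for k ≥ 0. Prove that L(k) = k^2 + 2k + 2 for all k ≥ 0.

Base case: L(0) = 2, and 0^2 + 2·0 + 2 = 2.
Assume L(r) = r^2 + 2r + 2.
Then L(r+1) = L(r) + (2r + 3) = (r^2 + 2r + 2) + (2r + 3) = r^2 + 4r + 5,
and (r+1)^2 + 2·(r+1) + 2 = r^2 + 4r + 5.
By induction, L(k) = k^2 + 2k + 2 for all k ≥ 0.

L(k) = k^2 + 2k + 2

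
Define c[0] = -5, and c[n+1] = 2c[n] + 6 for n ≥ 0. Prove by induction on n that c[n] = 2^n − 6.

Base case: c[0] = -5, and 2^0 − 6 = 1 − 6 = -5.
Assume c[k] = 2^k − 6 for some k ≥ 0.
Then c[k+1] = 2c[k] + 6 = 2·(2^k − 6) + 6 = 2^{k+1} − 12 + 6 = 2^{k+1} − 6.
Hence c[n] = 2^n − 6 for every n ≥ 0, by induction.

c[n] = 2^n − 6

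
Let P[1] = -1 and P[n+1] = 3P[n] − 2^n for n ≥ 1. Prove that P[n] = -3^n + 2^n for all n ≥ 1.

Base case: P[1] = -1, and -3^1 + 2^1 = -3 + 2 = -1.
Assume P[m] = -3^m + 2^m for some m ≥ 1.
Then P[m+1] = 3P[m] − 2^m = 3·(-3^m + 2^m) − 2^m = -3^{m+1} + 3·2^m − 2^m = -3^{m+1} + 2·2^m = -3^{m+1} + 2^{m+1}.
This completes the inductive step, so P[n] = -3^n + 2^n for all n ≥ 1.

P[n] = -3^n + 2^n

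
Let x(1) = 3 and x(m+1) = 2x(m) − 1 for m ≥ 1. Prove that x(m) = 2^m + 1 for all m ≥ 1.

Base case: x(1) = 3, and 2^1 + 1 = 2 + 1 = 3.
Assume x(k) = 2^k + 1 for some k ≥ 1.
Then x(k+1) = 2x(k) − 1 = 2·(2^k + 1) − 1 = 2^{k+1} + 2 − 1 = 2^{k+1} + 1.
Hence x(m) = 2^m + 1 for every m ≥ 1, by induction.

x(m) = 2^m + 1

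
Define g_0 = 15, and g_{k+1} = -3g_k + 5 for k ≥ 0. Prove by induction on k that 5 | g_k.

Base case: g_0 = 15 = 5·3, so 5 | g_0.
Assume 5 | g_j, so g_j = 5t for some integer t.
Then g_{j+1} = -3g_j + 5 = -3·(5t) + 5 = 5(-3t + 1), so 5 | g_{j+1}.
So the property holds for j+1, and by induction 5 | g_k for all k ≥ 0.

5 | g_k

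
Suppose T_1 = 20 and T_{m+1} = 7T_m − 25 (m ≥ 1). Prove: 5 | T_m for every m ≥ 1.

Base case: T_1 = 20 = 5·4, so 5 | T_1.
Assume 5 | T_j, so T_j = 5t for some integer t.
Then T_{j+1} = 7T_j − 25 = 7·(5t) − 25 = 5(7t − 5), so 5 | T_{j+1}.
Hence 5 | T_m for every m ≥ 1, by induction.

5 | T_m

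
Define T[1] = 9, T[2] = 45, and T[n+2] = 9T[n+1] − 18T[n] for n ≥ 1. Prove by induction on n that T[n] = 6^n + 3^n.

Base cases: T[1] = 9 and 6^1 + 3^1 = 9; T[2] = 45 and 6^2 + 3^2 = 45.
Assume T[j] = 6^j + 3^j for all 1 ≤ j ≤ r, where r ≥ 2.
Then T[r+1] = 9T[r] − 18T[r−1] = 9·(6^r + 3^r) − 18·(6^{r−1} + 3^{r−1}) = (9·6 − 18)6^{r−1} + (9·3 − 18)3^{r−1} = 36·6^{r−1} + 9·3^{r−1} = 6^{r+1} + 3^{r+1}.
So the formula holds for r+1, and by strong induction T[n] = 6^n + 3^n for all n ≥ 1.

T[n] = 6^n + 3^n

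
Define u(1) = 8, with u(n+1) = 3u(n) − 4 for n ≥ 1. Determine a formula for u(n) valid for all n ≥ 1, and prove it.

Claim: u(n) = 2·3^n + 2.

Base case: u(1) = 8, and 2·3^1 + 2 = 6 + 2 = 8.
Assume u(k) = 2·3^k + 2 for some k ≥ 1.
Then u(k+1) = 3u(k) − 4 = 3·(2·3^k + 2) − 4 = 6·3^k + 6 − 4 = 2·3^{k+1} + 2.
Hence u(n) = 2·3^n + 2 for every n ≥ 1, by induction.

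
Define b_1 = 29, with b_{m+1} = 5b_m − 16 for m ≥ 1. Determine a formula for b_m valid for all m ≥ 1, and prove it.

Claim: b_m = 5^{m+1} + 4.

Base case: b_1 = 29, and 5^{1+1} + 4 = 25 + 4 = 29.
Assume b_j = 5^{j+1} + 4 for some j ≥ 1.
Then b_{j+1} = 5b_j − 16 = 5·(5^{j+1} + 4) − 16 = 5^{j+2} + 20 − 16 = 5^{j+2} + 4.
So the formula holds for j+1, and by induction b_m = 5^{m+1} + 4 for all m ≥ 1.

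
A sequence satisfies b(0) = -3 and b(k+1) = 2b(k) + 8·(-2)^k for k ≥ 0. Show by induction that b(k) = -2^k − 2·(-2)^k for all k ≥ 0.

Base case: b(0) = -3, and -2^0 − 2·(-2)^0 = -1 − 2 = -3.
Assume b(m) = -2^m − 2·(-2)^m for some m ≥ 0.
Then b(m+1) = 2b(m) + 8·(-2)^m = 2·(-2^m − 2·(-2)^m) + 8·(-2)^m = -2^{m+1} − 4·(-2)^m + 8·(-2)^m = -2^{m+1} + 4·(-2)^m = -2^{m+1} − 2·(-2)^{m+1}.
By induction, b(k) = -2^k − 2·(-2)^k for all k ≥ 0.

b(k) = -2^k − 2·(-2)^k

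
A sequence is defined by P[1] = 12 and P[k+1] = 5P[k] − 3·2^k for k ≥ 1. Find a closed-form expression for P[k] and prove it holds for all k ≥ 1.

Claim: P[k] = 2·5^k + 2^k.

Base case: P[1] = 12, and 2·5^1 + 2^1 = 10 + 2 = 12.
Assume P[j] = 2·5^j + 2^j for some j ≥ 1.
Then P[j+1] = 5P[j] − 3·2^j = 5·(2·5^j + 2^j) − 3·2^j = 2·5^{j+1} + 5·2^j − 3·2^j = 2·5^{j+1} + 2·2^j = 2·5^{j+1} + 2^{j+1}.
So the formula holds for j+1, and by induction P[k] = 2·5^k + 2^k for all k ≥ 1.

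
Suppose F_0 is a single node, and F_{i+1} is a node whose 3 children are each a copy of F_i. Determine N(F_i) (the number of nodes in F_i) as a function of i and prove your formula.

Claim: N(F_i) = (3^{i+1} − 1)/2.

Base case: N(F_0) = 1, and (3^{0+1} − 1)/2 = 1.
Assume N(F_k) = (3^{k+1} − 1)/2.
Then N(F_{k+1}) = 1 + 3N(F_k) = 1 + 3·(3^{k+1} − 1)/2 = 1 + (3^{k+2} − 3)/2 = (2 + 3^{k+2} − 3)/2 = (3^{k+2} − 1)/2.
This completes the inductive step, so N(F_i) = (3^{i+1} − 1)/2 for all i ≥ 0.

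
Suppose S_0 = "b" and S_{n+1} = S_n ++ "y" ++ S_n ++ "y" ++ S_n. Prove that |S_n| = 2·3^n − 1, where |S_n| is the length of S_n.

Base case: |S_0| = 1, and 2·3^0 − 1 = 1.
Assume |S_k| = 2·3^k − 1.
Then |S_{k+1}| = 3|S_k| + 2 = 3(2·3^k − 1) + 2 = 2·3^{k+1} − 3 + 2 = 2·3^{k+1} − 1.
Hence |S_n| = 2·3^n − 1 for every n ≥ 0, by induction.

|S_n| = 2·3^n − 1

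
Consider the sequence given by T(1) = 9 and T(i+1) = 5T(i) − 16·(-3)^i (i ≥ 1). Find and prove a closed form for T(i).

Claim: T(i) = 3·5^i + 2·(-3)^i.

Base case: T(1) = 9, and 3·5^1 + 2·(-3)^1 = 15 − 6 = 9.
Assume T(m) = 3·5^m + 2·(-3)^m for some m ≥ 1.
Then T(m+1) = 5T(m) − 16·(-3)^m = 5·(3·5^m + 2·(-3)^m) − 16·(-3)^m = 3·5^{m+1} + 10·(-3)^m − 16·(-3)^m = 3·5^{m+1} − 6·(-3)^m = 3·5^{m+1} + 2·(-3)^{m+1}.
Hence T(i) = 3·5^i + 2·(-3)^i for every i ≥ 1, by induction.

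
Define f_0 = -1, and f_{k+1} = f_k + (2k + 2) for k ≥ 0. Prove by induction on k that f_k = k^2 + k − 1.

Base case: f_0 = -1, and 0^2 + 0 − 1 = -1.
Assume f_m = m^2 + m − 1.
Then f_{m+1} = f_m + (2m + 2) = (m^2 + m − 1) + (2m + 2) = m^2 + 3m + 1,
and (m+1)^2 + (m+1) − 1 = m^2 + 3m + 1.
Hence f_k = k^2 + k − 1 for every k ≥ 0, by induction.

f_k = k^2 + k − 1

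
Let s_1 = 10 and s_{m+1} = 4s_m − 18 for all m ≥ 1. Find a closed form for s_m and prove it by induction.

Claim: s_m = 4^m + 6.

Base case: s_1 = 10, and 4^1 + 6 = 4 + 6 = 10.
Assume s_k = 4^k + 6 for some k ≥ 1.
Then s_{k+1} = 4s_k − 18 = 4·(4^k + 6) − 18 = 4^{k+1} + 24 − 18 = 4^{k+1} + 6.
This completes the inductive step, so s_m = 4^m + 6 for all m ≥ 1.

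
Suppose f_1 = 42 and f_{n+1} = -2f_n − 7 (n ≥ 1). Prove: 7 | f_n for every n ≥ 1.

Base case: f_1 = 42 = 7·6, so 7 | f_1.
Assume 7 | f_j, so f_j = 7t for some integer t.
Then f_{j+1} = -2f_j − 7 = -2·(7t) − 7 = 7(-2t − 1), so 7 | f_{j+1}.
This completes the inductive step, so 7 | f_n for all n ≥ 1.

7 | f_n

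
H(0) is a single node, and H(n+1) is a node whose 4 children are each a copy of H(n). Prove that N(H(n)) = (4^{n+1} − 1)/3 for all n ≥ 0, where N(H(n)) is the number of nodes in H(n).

Base case: N(H(0)) = 1, and (4^{0+1} − 1)/3 = 1.
Assume N(H(r)) = (4^{r+1} − 1)/3.
Then N(H(r+1)) = 1 + 4N(H(r)) = 1 + 4·(4^{r+1} − 1)/3 = 1 + (4^{r+2} − 4)/3 = (3 + 4^{r+2} − 4)/3 = (4^{r+2} − 1)/3.
This completes the inductive step, so N(H(n)) = (4^{n+1} − 1)/3 for all n ≥ 0.

N(H(n)) = (4^{n+1} − 1)/3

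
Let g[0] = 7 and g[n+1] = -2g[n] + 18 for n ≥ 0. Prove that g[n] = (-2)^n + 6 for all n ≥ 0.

Base case: g[0] = 7, and (-2)^0 + 6 = 1 + 6 = 7.
Assume g[m] = (-2)^m + 6 for some m ≥ 0.
Then g[m+1] = -2g[m] + 18 = -2·((-2)^m + 6) + 18 = -2·(-2)^m − 12 + 18 = (-2)^{m+1} + 6.
Hence g[n] = (-2)^n + 6 for every n ≥ 0, by induction.

g[n] = (-2)^n + 6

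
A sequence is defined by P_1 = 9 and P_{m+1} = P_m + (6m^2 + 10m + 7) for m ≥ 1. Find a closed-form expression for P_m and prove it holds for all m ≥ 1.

Claim: P_m = 2m^3 + 2m^2 + 3m + 2.

Base case: P_1 = 9, and 2·1^3 + 2·1^2 + 3·1 + 2 = 9.
Assume P_r = 2r^3 + 2r^2 + 3r + 2.
Then P_{r+1} = P_r + (6r^2 + 10r + 7) = (2r^3 + 2r^2 + 3r + 2) + (6r^2 + 10r + 7) = 2r^3 + 8r^2 + 13r + 9,
and 2·(r+1)^3 + 2·(r+1)^2 + 3·(r+1) + 2 = 2r^3 + 8r^2 + 13r + 9.
Hence P_m = 2m^3 + 2m^2 + 3m + 2 for every m ≥ 1, by induction.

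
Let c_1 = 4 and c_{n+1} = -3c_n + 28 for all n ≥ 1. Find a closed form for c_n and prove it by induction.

Claim: c_n = (-3)^n + 7.

Base case: c_1 = 4, and (-3)^1 + 7 = -3 + 7 = 4.
Assume c_m = (-3)^m + 7 for some m ≥ 1.
Then c_{m+1} = -3c_m + 28 = -3·((-3)^m + 7) + 28 = -3·(-3)^m − 21 + 28 = (-3)^{m+1} + 7.
So the formula holds for m+1, and by induction c_n = (-3)^n + 7 for all n ≥ 1.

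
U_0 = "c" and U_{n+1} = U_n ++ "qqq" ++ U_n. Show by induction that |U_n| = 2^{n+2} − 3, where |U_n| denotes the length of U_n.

Base case: |U_0| = 1, and 2^{0+2} − 3 = 1.
Assume |U_m| = 2^{m+2} − 3.
Then |U_{m+1}| = |U_m| + 3 + |U_m| = 2|U_m| + 3 = 2(2^{m+2} − 3) + 3 = 2^{m+3} − 6 + 3 = 2^{m+3} − 3.
So the formula holds for m+1, and by induction |U_n| = 2^{n+2} − 3 for all n ≥ 0.

|U_n| = 2^{n+2} − 3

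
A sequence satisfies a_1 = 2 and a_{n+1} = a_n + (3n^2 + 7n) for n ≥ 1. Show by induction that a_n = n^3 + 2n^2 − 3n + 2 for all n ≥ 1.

Base case: a_1 = 2, and 1^3 + 2·1^2 − 3·1 + 2 = 2.
Assume a_m = m^3 + 2m^2 − 3m + 2.
Then a_{m+1} = a_m + (3m^2 + 7m) = (m^3 + 2m^2 − 3m + 2) + (3m^2 + 7m) = m^3 + 5m^2 + 4m + 2,
and (m+1)^3 + 2·(m+1)^2 − 3·(m+1) + 2 = m^3 + 5m^2 + 4m + 2.
This completes the inductive step, so a_n = n^3 + 2n^2 − 3n + 2 for all n ≥ 1.

a_n = n^3 + 2n^2 − 3n + 2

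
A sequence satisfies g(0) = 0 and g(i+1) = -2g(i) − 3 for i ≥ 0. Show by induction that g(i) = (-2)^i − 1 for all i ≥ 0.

Base case: g(0) = 0, and (-2)^0 − 1 = 1 − 1 = 0.
Assume g(m) = (-2)^m − 1 for some m ≥ 0.
Then g(m+1) = -2g(m) − 3 = -2·((-2)^m − 1) − 3 = -2·(-2)^m + 2 − 3 = (-2)^{m+1} − 1.
This completes the inductive step, so g(i) = (-2)^i − 1 for all i ≥ 0.

g(i) = (-2)^i − 1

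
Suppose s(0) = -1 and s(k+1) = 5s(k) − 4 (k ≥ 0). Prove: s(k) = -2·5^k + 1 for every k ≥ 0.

Base case: s(0) = -1, and -2·5^0 + 1 = -2 + 1 = -1.
Assume s(m) = -2·5^m + 1 for some m ≥ 0.
Then s(m+1) = 5s(m) − 4 = 5·(-2·5^m + 1) − 4 = -10·5^m + 5 − 4 = -2·5^{m+1} + 1.
This completes the inductive step, so s(k) = -2·5^k + 1 for all k ≥ 0.

s(k) = -2·5^k + 1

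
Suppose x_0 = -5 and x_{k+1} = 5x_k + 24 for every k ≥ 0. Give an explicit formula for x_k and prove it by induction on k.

Claim: x_k = 5^k − 6.

Base case: x_0 = -5, and 5^0 − 6 = 1 − 6 = -5.
Assume x_j = 5^j − 6 for some j ≥ 0.
Then x_{j+1} = 5x_j + 24 = 5·(5^j − 6) + 24 = 5^{j+1} − 30 + 24 = 5^{j+1} − 6.
This completes the inductive step, so x_k = 5^k − 6 for all k ≥ 0.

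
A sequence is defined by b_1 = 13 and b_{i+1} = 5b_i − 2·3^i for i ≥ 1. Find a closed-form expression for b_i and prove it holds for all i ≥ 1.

Claim: b_i = 2·5^i + 3^i.

Base case: b_1 = 13, and 2·5^1 + 3^1 = 10 + 3 = 13.
Assume b_j = 2·5^j + 3^j for some j ≥ 1.
Then b_{j+1} = 5b_j − 2·3^j = 5·(2·5^j + 3^j) − 2·3^j = 2·5^{j+1} + 5·3^j − 2·3^j = 2·5^{j+1} + 3·3^j = 2·5^{j+1} + 3^{j+1}.
Hence b_i = 2·5^i + 3^i for every i ≥ 1, by induction.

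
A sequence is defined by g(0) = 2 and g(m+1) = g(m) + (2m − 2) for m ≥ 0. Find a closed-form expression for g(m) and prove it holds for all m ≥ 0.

Claim: g(m) = m^2 − 3m + 2.

Base case: g(0) = 2, and 0^2 − 3·0 + 2 = 2.
Assume g(r) = r^2 − 3r + 2.
Then g(r+1) = g(r) + (2r − 2) = (r^2 − 3r + 2) + (2r − 2) = r^2 − r,
and (r+1)^2 − 3·(r+1) + 2 = r^2 − r.
This completes the inductive step, so g(m) = m^2 − 3m + 2 for all m ≥ 0.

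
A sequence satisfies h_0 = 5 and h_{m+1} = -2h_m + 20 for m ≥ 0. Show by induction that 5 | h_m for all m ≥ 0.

Base case: h_0 = 5 = 5·1, so 5 | h_0.
Assume 5 | h_j, so h_j = 5t for some integer t.
Then h_{j+1} = -2h_j + 20 = -2·(5t) + 20 = 5(-2t + 4), so 5 | h_{j+1}.
So the property holds for j+1, and by induction 5 | h_m for all m ≥ 0.

5 | h_m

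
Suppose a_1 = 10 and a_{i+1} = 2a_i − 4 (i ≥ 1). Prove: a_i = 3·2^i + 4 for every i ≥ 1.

Base case: a_1 = 10, and 3·2^1 + 4 = 6 + 4 = 10.
Assume a_r = 3·2^r + 4 for some r ≥ 1.
Then a_{r+1} = 2a_r − 4 = 2·(3·2^r + 4) − 4 = 6·2^r + 8 − 4 = 3·2^{r+1} + 4.
So the formula holds for r+1, and by induction a_i = 3·2^i + 4 for all i ≥ 1.

a_i = 3·2^i + 4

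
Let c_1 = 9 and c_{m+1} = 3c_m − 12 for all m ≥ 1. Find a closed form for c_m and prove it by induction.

Claim: c_m = 3^m + 6.

Base case: c_1 = 9, and 3^1 + 6 = 3 + 6 = 9.
Assume c_r = 3^r + 6 for some r ≥ 1.
Then c_{r+1} = 3c_r − 12 = 3·(3^r + 6) − 12 = 3^{r+1} + 18 − 12 = 3^{r+1} + 6.
This completes the inductive step, so c_m = 3^m + 6 for all m ≥ 1.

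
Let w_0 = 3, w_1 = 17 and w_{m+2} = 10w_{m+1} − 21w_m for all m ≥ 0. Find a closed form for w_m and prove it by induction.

Claim: w_m = 3^m + 2·7^m.

Base cases: w_0 = 3 and 3^0 + 2·7^0 = 3; w_1 = 17 and 3^1 + 2·7^1 = 17.
Assume w_i = 3^i + 2·7^i for all 0 ≤ i ≤ j, where j ≥ 1.
Then w_{j+1} = 10w_j − 21w_{j−1} = 10·(3^j + 2·7^j) − 21·(3^{j−1} + 2·7^{j−1}) = (10·3 − 21)3^{j−1} + 2·(10·7 − 21)7^{j−1} = 9·3^{j−1} + 98·7^{j−1} = 3^{j+1} + 2·7^{j+1}.
So the formula holds for j+1, and by strong induction w_m = 3^m + 2·7^m for all m ≥ 0.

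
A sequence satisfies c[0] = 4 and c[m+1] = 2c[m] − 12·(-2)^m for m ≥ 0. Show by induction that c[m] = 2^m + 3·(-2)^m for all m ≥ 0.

Base case: c[0] = 4, and 2^0 + 3·(-2)^0 = 1 + 3 = 4.
Assume c[k] = 2^k + 3·(-2)^k for some k ≥ 0.
Then c[k+1] = 2c[k] − 12·(-2)^k = 2·(2^k + 3·(-2)^k) − 12·(-2)^k = 2^{k+1} + 6·(-2)^k − 12·(-2)^k = 2^{k+1} − 6·(-2)^k = 2^{k+1} + 3·(-2)^{k+1}.
So the formula holds for k+1, and by induction c[m] = 2^m + 3·(-2)^m for all m ≥ 0.

c[m] = 2^m + 3·(-2)^m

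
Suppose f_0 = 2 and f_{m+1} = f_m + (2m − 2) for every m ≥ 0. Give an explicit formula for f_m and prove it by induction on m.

Claim: f_m = m^2 − 3m + 2.

Base case: f_0 = 2, and 0^2 − 3·0 + 2 = 2.
Assume f_j = j^2 − 3j + 2.
Then f_{j+1} = f_j + (2j − 2) = (j^2 − 3j + 2) + (2j − 2) = j^2 − j,
and (j+1)^2 − 3·(j+1) + 2 = j^2 − j.
By induction, f_m = m^2 − 3m + 2 for all m ≥ 0.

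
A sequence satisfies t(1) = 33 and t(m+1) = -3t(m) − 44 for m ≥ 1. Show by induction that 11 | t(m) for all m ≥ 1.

Base case: t(1) = 33 = 11·3, so 11 | t(1).
Assume 11 | t(r), so t(r) = 11s for some integer s.
Then t(r+1) = -3t(r) − 44 = -3·(11s) − 44 = 11(-3s − 4), so 11 | t(r+1).
This completes the inductive step, so 11 | t(m) for all m ≥ 1.

11 | t(m)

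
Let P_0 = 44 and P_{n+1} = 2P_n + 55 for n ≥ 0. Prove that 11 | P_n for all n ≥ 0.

Base case: P_0 = 44 = 11·4, so 11 | P_0.
Assume 11 | P_j, so P_j = 11t for some integer t.
Then P_{j+1} = 2P_j + 55 = 2·(11t) + 55 = 11(2t + 5), so 11 | P_{j+1}.
So the property holds for j+1, and by induction 11 | P_n for all n ≥ 0.

11 | P_n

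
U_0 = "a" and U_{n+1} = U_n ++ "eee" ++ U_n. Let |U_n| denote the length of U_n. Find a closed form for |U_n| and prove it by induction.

Claim: |U_n| = 2^{n+2} − 3.

Base case: |U_0| = 1, and 2^{0+2} − 3 = 1.
Assume |U_j| = 2^{j+2} − 3.
Then |U_{j+1}| = |U_j| + 3 + |U_j| = 2|U_j| + 3 = 2(2^{j+2} − 3) + 3 = 2^{j+3} − 6 + 3 = 2^{j+3} − 3.
By induction, |U_n| = 2^{n+2} − 3 for all n ≥ 0.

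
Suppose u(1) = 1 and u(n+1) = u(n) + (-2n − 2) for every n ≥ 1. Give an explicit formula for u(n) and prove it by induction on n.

Claim: u(n) = -n^2 − n + 3.

Base case: u(1) = 1, and -1^2 − 1 + 3 = 1.
Assume u(m) = -m^2 − m + 3.
Then u(m+1) = u(m) + (-2m − 2) = (-m^2 − m + 3) + (-2m − 2) = -m^2 − 3m + 1,
and -(m+1)^2 − (m+1) + 3 = -m^2 − 3m + 1.
By induction, u(n) = -n^2 − n + 3 for all n ≥ 1.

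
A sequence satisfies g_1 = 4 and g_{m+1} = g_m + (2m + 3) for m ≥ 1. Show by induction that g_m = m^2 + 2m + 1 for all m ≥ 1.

Base case: g_1 = 4, and 1^2 + 2·1 + 1 = 4.
Assume g_j = j^2 + 2j + 1.
Then g_{j+1} = g_j + (2j + 3) = (j^2 + 2j + 1) + (2j + 3) = j^2 + 4j + 4,
and (j+1)^2 + 2·(j+1) + 1 = j^2 + 4j + 4.
Hence g_m = m^2 + 2m + 1 for every m ≥ 1, by induction.

g_m = m^2 + 2m + 1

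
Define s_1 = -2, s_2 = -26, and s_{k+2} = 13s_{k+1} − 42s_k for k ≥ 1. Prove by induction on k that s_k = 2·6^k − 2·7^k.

Base cases: s_1 = -2 and 2·6^1 − 2·7^1 = -2; s_2 = -26 and 2·6^2 − 2·7^2 = -26.
Assume s_j = 2·6^j − 2·7^j for all 1 ≤ j ≤ r, where r ≥ 2.
Then s_{r+1} = 13s_r − 42s_{r−1} = 13·(2·6^r − 2·7^r) − 42·(2·6^{r−1} − 2·7^{r−1}) = 2·(13·6 − 42)6^{r−1} − 2·(13·7 − 42)7^{r−1} = 72·6^{r−1} − 98·7^{r−1} = 2·6^{r+1} − 2·7^{r+1}.
So the formula holds for r+1, and by strong induction s_k = 2·6^k − 2·7^k for all k ≥ 1.

s_k = 2·6^k − 2·7^k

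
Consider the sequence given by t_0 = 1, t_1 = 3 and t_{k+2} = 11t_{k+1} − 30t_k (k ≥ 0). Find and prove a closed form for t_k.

Claim: t_k = 3·5^k − 2·6^k.

Base cases: t_0 = 1 and 3·5^0 − 2·6^0 = 1; t_1 = 3 and 3·5^1 − 2·6^1 = 3.
Assume t_j = 3·5^j − 2·6^j for all 0 ≤ j ≤ m, where m ≥ 1.
Then t_{m+1} = 11t_m − 30t_{m−1} = 11·(3·5^m − 2·6^m) − 30·(3·5^{m−1} − 2·6^{m−1}) = 3·(11·5 − 30)5^{m−1} − 2·(11·6 − 30)6^{m−1} = 75·5^{m−1} − 72·6^{m−1} = 3·5^{m+1} − 2·6^{m+1}.
By strong induction, t_k = 3·5^k − 2·6^k for all k ≥ 0.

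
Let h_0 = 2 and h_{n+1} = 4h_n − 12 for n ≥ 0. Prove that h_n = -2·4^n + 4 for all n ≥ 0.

Base case: h_0 = 2, and -2·4^0 + 4 = -2 + 4 = 2.
Assume h_m = -2·4^m + 4 for some m ≥ 0.
Then h_{m+1} = 4h_m − 12 = 4·(-2·4^m + 4) − 12 = -8·4^m + 16 − 12 = -2·4^{m+1} + 4.
So the formula holds for m+1, and by induction h_n = -2·4^n + 4 for all n ≥ 0.

h_n = -2·4^n + 4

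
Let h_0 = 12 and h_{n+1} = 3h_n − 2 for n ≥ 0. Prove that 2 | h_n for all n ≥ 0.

Base case: h_0 = 12 = 2·6, so 2 | h_0.
Assume 2 | h_k, so h_k = 2t for some integer t.
Then h_{k+1} = 3h_k − 2 = 3·(2t) − 2 = 2(3t − 1), so 2 | h_{k+1}.
By induction, 2 | h_n for all n ≥ 0.

2 | h_n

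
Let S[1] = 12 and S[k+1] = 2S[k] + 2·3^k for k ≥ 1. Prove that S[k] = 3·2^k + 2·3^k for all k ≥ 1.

Base case: S[1] = 12, and 3·2^1 + 2·3^1 = 6 + 6 = 12.
Assume S[m] = 3·2^m + 2·3^m for some m ≥ 1.
Then S[m+1] = 2S[m] + 2·3^m = 2·(3·2^m + 2·3^m) + 2·3^m = 3·2^{m+1} + 4·3^m + 2·3^m = 3·2^{m+1} + 6·3^m = 3·2^{m+1} + 2·3^{m+1}.
This completes the inductive step, so S[k] = 3·2^k + 2·3^k for all k ≥ 1.

S[k] = 3·2^k + 2·3^k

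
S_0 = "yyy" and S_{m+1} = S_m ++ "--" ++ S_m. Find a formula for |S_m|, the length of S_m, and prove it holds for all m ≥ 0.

Claim: |S_m| = 5·2^m − 2.

Base case: |S_0| = 3, and 5·2^0 − 2 = 3.
Assume |S_k| = 5·2^k − 2.
Then |S_{k+1}| = |S_k| + 2 + |S_k| = 2|S_k| + 2 = 2(5·2^k − 2) + 2 = 5·2^{k+1} − 4 + 2 = 5·2^{k+1} − 2.
This completes the inductive step, so |S_m| = 5·2^m − 2 for all m ≥ 0.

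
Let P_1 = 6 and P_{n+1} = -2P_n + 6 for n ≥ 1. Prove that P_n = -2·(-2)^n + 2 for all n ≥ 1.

Base case: P_1 = 6, and -2·(-2)^1 + 2 = 4 + 2 = 6.
Assume P_m = -2·(-2)^m + 2 for some m ≥ 1.
Then P_{m+1} = -2P_m + 6 = -2·(-2·(-2)^m + 2) + 6 = 4·(-2)^m − 4 + 6 = -2·(-2)^{m+1} + 2.
By induction, P_n = -2·(-2)^n + 2 for all n ≥ 1.

P_n = -2·(-2)^n + 2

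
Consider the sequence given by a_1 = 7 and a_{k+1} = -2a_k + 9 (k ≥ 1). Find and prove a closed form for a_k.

Claim: a_k = -2·(-2)^k + 3.

Base case: a_1 = 7, and -2·(-2)^1 + 3 = 4 + 3 = 7.
Assume a_m = -2·(-2)^m + 3 for some m ≥ 1.
Then a_{m+1} = -2a_m + 9 = -2·(-2·(-2)^m + 3) + 9 = 4·(-2)^m − 6 + 9 = -2·(-2)^{m+1} + 3.
Hence a_k = -2·(-2)^k + 3 for every k ≥ 1, by induction.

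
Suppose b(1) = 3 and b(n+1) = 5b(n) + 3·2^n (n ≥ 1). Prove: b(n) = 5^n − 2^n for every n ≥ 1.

Base case: b(1) = 3, and 5^1 − 2^1 = 5 − 2 = 3.
Assume b(k) = 5^k − 2^k for some k ≥ 1.
Then b(k+1) = 5b(k) + 3·2^k = 5·(5^k − 2^k) + 3·2^k = 5^{k+1} − 5·2^k + 3·2^k = 5^{k+1} − 2·2^k = 5^{k+1} − 2^{k+1}.
By induction, b(n) = 5^n − 2^n for all n ≥ 1.

b(n) = 5^n − 2^n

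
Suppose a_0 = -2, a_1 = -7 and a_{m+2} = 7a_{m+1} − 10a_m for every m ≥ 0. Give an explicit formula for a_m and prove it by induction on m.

Claim: a_m = -2^m − 5^m.

Base cases: a_0 = -2 and -2^0 − 5^0 = -2; a_1 = -7 and -2^1 − 5^1 = -7.
Assume a_j = -2^j − 5^j for all 0 ≤ j ≤ r, where r ≥ 1.
Then a_{r+1} = 7a_r − 10a_{r−1} = 7·(-2^r − 5^r) − 10·(-2^{r−1} − 5^{r−1}) = -(7·2 − 10)2^{r−1} − (7·5 − 10)5^{r−1} = -4·2^{r−1} − 25·5^{r−1} = -2^{r+1} − 5^{r+1}.
By strong induction, a_m = -2^m − 5^m for all m ≥ 0.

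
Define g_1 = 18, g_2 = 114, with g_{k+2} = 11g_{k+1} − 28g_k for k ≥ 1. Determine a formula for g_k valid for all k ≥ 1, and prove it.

Claim: g_k = 4^k + 2·7^k.

Base cases: g_1 = 18 and 4^1 + 2·7^1 = 18; g_2 = 114 and 4^2 + 2·7^2 = 114.
Assume g_j = 4^j + 2·7^j for all 1 ≤ j ≤ r, where r ≥ 2.
Then g_{r+1} = 11g_r − 28g_{r−1} = 11·(4^r + 2·7^r) − 28·(4^{r−1} + 2·7^{r−1}) = (11·4 − 28)4^{r−1} + 2·(11·7 − 28)7^{r−1} = 16·4^{r−1} + 98·7^{r−1} = 4^{r+1} + 2·7^{r+1}.
So the formula holds for r+1, and by strong induction g_k = 4^k + 2·7^k for all k ≥ 1.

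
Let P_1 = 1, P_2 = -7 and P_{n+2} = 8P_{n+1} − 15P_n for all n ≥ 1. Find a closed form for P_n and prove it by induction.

Claim: P_n = -5^n + 2·3^n.

Base cases: P_1 = 1 and -5^1 + 2·3^1 = 1; P_2 = -7 and -5^2 + 2·3^2 = -7.
Assume P_j = -5^j + 2·3^j for all 1 ≤ j ≤ r, where r ≥ 2.
Then P_{r+1} = 8P_r − 15P_{r−1} = 8·(-5^r + 2·3^r) − 15·(-5^{r−1} + 2·3^{r−1}) = -(8·5 − 15)5^{r−1} + 2·(8·3 − 15)3^{r−1} = -25·5^{r−1} + 18·3^{r−1} = -5^{r+1} + 2·3^{r+1}.
This completes the inductive step, so P_n = -5^n + 2·3^n for all n ≥ 1.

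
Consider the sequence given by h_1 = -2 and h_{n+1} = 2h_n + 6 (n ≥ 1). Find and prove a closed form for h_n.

Claim: h_n = 2^{n+1} − 6.

Base case: h_1 = -2, and 2^{1+1} − 6 = 4 − 6 = -2.
Assume h_k = 2^{k+1} − 6 for some k ≥ 1.
Then h_{k+1} = 2h_k + 6 = 2·(2^{k+1} − 6) + 6 = 2^{k+2} − 12 + 6 = 2^{k+2} − 6.
This completes the inductive step, so h_n = 2^{n+1} − 6 for all n ≥ 1.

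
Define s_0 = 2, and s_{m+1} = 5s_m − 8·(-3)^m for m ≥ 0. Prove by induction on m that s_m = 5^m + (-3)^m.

Base case: s_0 = 2, and 5^0 + (-3)^0 = 1 + 1 = 2.
Assume s_r = 5^r + (-3)^r for some r ≥ 0.
Then s_{r+1} = 5s_r − 8·(-3)^r = 5·(5^r + (-3)^r) − 8·(-3)^r = 5^{r+1} + 5·(-3)^r − 8·(-3)^r = 5^{r+1} − 3·(-3)^r = 5^{r+1} + (-3)^{r+1}.
This completes the inductive step, so s_m = 5^m + (-3)^m for all m ≥ 0.

s_m = 5^m + (-3)^m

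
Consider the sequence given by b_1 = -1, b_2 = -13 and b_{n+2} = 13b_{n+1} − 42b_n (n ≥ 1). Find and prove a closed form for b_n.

Claim: b_n = -7^n + 6^n.

Base cases: b_1 = -1 and -7^1 + 6^1 = -1; b_2 = -13 and -7^2 + 6^2 = -13.
Assume b_j = -7^j + 6^j for all 1 ≤ j ≤ m, where m ≥ 2.
Then b_{m+1} = 13b_m − 42b_{m−1} = 13·(-7^m + 6^m) − 42·(-7^{m−1} + 6^{m−1}) = -(13·7 − 42)7^{m−1} + (13·6 − 42)6^{m−1} = -49·7^{m−1} + 36·6^{m−1} = -7^{m+1} + 6^{m+1}.
This completes the inductive step, so b_n = -7^n + 6^n for all n ≥ 1.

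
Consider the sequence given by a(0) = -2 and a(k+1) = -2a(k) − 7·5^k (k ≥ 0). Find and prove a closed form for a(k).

Claim: a(k) = -(-2)^k − 5^k.

Base case: a(0) = -2, and -(-2)^0 − 5^0 = -1 − 1 = -2.
Assume a(j) = -(-2)^j − 5^j for some j ≥ 0.
Then a(j+1) = -2a(j) − 7·5^j = -2·(-(-2)^j − 5^j) − 7·5^j = -(-2)^{j+1} + 2·5^j − 7·5^j = -(-2)^{j+1} − 5·5^j = -(-2)^{j+1} − 5^{j+1}.
So the formula holds for j+1, and by induction a(k) = -(-2)^k − 5^k for all k ≥ 0.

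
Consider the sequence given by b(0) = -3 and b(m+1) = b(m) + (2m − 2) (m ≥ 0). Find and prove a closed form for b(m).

Claim: b(m) = m^2 − 3m − 3.

Base case: b(0) = -3, and 0^2 − 3·0 − 3 = -3.
Assume b(k) = k^2 − 3k − 3.
Then b(k+1) = b(k) + (2k − 2) = (k^2 − 3k − 3) + (2k − 2) = k^2 − k − 5,
and (k+1)^2 − 3·(k+1) − 3 = k^2 − k − 5.
This completes the inductive step, so b(m) = m^2 − 3m − 3 for all m ≥ 0.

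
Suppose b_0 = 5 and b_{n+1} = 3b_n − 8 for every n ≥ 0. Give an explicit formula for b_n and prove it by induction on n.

Claim: b_n = 3^n + 4.

Base case: b_0 = 5, and 3^0 + 4 = 1 + 4 = 5.
Assume b_m = 3^m + 4 for some m ≥ 0.
Then b_{m+1} = 3b_m − 8 = 3·(3^m + 4) − 8 = 3^{m+1} + 12 − 8 = 3^{m+1} + 4.
Hence b_n = 3^n + 4 for every n ≥ 0, by induction.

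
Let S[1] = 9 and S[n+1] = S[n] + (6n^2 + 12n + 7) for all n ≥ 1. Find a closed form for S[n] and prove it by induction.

Claim: S[n] = 2n^3 + 3n^2 + 2n + 2.

Base case: S[1] = 9, and 2·1^3 + 3·1^2 + 2·1 + 2 = 9.
Assume S[m] = 2m^3 + 3m^2 + 2m + 2.
Then S[m+1] = S[m] + (6m^2 + 12m + 7) = (2m^3 + 3m^2 + 2m + 2) + (6m^2 + 12m + 7) = 2m^3 + 9m^2 + 14m + 9,
and 2·(m+1)^3 + 3·(m+1)^2 + 2·(m+1) + 2 = 2m^3 + 9m^2 + 14m + 9.
By induction, S[n] = 2n^3 + 3n^2 + 2n + 2 for all n ≥ 1.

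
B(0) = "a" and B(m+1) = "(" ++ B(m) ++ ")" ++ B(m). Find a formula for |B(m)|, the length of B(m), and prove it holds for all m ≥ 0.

Claim: |B(m)| = 3·2^m − 2.

Base case: |B(0)| = 1, and 3·2^0 − 2 = 1.
Assume |B(r)| = 3·2^r − 2.
Then |B(r+1)| = 1 + |B(r)| + 1 + |B(r)| = 2|B(r)| + 2 = 2(3·2^r − 2) + 2 = 3·2^{r+1} − 4 + 2 = 3·2^{r+1} − 2.
This completes the inductive step, so |B(m)| = 3·2^m − 2 for all m ≥ 0.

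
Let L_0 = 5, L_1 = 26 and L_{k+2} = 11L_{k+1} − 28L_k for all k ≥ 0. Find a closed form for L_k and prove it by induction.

Claim: L_k = 3·4^k + 2·7^k.

Base cases: L_0 = 5 and 3·4^0 + 2·7^0 = 5; L_1 = 26 and 3·4^1 + 2·7^1 = 26.
Assume L_i = 3·4^i + 2·7^i for all 0 ≤ i ≤ j, where j ≥ 1.
Then L_{j+1} = 11L_j − 28L_{j−1} = 11·(3·4^j + 2·7^j) − 28·(3·4^{j−1} + 2·7^{j−1}) = 3·(11·4 − 28)4^{j−1} + 2·(11·7 − 28)7^{j−1} = 48·4^{j−1} + 98·7^{j−1} = 3·4^{j+1} + 2·7^{j+1}.
By strong induction, L_k = 3·4^k + 2·7^k for all k ≥ 0.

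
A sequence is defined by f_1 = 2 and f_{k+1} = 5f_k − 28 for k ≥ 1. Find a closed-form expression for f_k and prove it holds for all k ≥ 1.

Claim: f_k = -5^k + 7.

Base case: f_1 = 2, and -5^1 + 7 = -5 + 7 = 2.
Assume f_r = -5^r + 7 for some r ≥ 1.
Then f_{r+1} = 5f_r − 28 = 5·(-5^r + 7) − 28 = -5^{r+1} + 35 − 28 = -5^{r+1} + 7.
So the formula holds for r+1, and by induction f_k = -5^k + 7 for all k ≥ 1.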